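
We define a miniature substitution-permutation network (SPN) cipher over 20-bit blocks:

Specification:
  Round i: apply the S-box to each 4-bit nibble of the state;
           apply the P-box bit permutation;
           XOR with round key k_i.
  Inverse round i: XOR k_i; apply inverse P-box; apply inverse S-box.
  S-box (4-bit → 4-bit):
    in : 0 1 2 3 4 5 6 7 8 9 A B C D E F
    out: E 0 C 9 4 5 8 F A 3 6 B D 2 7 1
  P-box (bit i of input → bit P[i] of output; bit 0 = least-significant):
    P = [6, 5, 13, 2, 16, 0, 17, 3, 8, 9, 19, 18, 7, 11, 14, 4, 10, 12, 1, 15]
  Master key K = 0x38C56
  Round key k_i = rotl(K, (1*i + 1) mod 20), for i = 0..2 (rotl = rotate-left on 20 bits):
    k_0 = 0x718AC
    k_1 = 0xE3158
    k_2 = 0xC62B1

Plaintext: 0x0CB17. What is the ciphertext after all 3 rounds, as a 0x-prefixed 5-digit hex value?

0x57D95

s_0 = plaintext = 0x0CB17
s_1 = Round(s_0, k_0) = 0x3EB5A
s_2 = Round(s_1, k_1) = 0x9DEF8
s_3 = Round(s_2, k_2) = 0x57D95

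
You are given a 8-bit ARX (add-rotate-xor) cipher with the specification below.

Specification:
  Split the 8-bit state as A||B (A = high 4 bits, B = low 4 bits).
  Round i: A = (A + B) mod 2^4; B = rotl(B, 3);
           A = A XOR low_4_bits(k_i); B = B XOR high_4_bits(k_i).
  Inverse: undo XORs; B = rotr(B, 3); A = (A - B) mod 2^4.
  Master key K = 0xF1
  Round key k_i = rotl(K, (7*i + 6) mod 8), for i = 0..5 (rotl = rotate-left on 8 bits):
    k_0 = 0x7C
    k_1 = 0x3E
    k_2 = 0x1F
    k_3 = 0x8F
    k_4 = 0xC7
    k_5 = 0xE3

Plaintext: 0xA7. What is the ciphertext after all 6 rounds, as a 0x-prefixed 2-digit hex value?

s_0 = plaintext = 0xA7
s_1 = Round(s_0, k_0) = 0xDC
s_2 = Round(s_1, k_1) = 0x75
s_3 = Round(s_2, k_2) = 0x3B
s_4 = Round(s_3, k_3) = 0x15
s_5 = Round(s_4, k_4) = 0x16
s_6 = Round(s_5, k_5) = 0x4D

0x4D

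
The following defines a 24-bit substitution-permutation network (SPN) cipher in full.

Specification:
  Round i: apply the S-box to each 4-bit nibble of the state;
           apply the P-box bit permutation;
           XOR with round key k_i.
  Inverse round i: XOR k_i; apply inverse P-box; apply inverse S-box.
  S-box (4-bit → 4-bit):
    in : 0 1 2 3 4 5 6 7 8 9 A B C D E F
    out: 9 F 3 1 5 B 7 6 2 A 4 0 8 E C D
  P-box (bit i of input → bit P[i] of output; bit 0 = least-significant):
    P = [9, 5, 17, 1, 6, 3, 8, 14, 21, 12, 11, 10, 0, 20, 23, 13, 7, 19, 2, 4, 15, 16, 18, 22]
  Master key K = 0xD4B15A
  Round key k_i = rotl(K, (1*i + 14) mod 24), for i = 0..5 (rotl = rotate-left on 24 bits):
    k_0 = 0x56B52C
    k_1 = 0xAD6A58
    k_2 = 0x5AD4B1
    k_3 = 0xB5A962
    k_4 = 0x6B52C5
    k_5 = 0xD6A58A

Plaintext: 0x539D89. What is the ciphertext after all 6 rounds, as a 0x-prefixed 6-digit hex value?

0xF766DA

s_0 = plaintext = 0x539D89
s_1 = Round(s_0, k_0) = 0x070986
s_2 = Round(s_1, k_1) = 0xE7DC75
s_3 = Round(s_2, k_2) = 0x86F39F
s_4 = Round(s_3, k_3) = 0x1ECBED
s_5 = Round(s_4, k_4) = 0x2CB3F3
s_6 = Round(s_5, k_5) = 0xF766DA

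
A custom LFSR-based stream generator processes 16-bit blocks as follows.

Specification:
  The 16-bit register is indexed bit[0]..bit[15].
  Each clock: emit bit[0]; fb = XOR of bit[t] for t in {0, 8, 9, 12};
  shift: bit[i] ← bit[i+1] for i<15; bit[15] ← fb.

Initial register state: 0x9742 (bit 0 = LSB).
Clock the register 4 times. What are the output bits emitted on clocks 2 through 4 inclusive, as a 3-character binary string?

reg_0 = 0x9742
clock 1: out=0, reg = 0xCBA1
clock 2: out=1, reg = 0xE5D0
clock 3: out=0, reg = 0xF2E8
clock 4: out=0, reg = 0x7974

100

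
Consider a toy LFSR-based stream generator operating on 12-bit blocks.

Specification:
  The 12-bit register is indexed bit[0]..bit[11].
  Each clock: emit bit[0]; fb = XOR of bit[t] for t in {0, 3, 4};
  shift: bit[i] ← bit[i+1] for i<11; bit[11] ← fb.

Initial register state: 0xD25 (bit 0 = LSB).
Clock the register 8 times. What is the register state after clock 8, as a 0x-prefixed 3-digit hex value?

0x53D

reg_0 = 0xD25
clock 1: out=1, reg = 0xE92
clock 2: out=0, reg = 0xF49
clock 3: out=1, reg = 0x7A4
clock 4: out=0, reg = 0x3D2
clock 5: out=0, reg = 0x9E9
clock 6: out=1, reg = 0x4F4
clock 7: out=0, reg = 0xA7A
clock 8: out=0, reg = 0x53D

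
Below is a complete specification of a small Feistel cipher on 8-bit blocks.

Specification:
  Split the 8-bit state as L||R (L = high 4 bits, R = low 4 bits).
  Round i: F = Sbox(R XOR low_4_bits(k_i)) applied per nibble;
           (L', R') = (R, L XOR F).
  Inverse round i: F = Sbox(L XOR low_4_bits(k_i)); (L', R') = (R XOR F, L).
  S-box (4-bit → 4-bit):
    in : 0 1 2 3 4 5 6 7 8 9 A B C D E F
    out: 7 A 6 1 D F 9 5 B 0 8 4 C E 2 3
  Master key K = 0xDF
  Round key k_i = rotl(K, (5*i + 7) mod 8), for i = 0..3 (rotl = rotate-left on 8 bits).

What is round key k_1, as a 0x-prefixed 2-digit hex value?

K = 0xDF
k_0 = rotl(K, (5*0+7) mod 8) = rotl(K, 7) = 0xEF
k_1 = rotl(K, (5*1+7) mod 8) = rotl(K, 4) = 0xFD

0xFD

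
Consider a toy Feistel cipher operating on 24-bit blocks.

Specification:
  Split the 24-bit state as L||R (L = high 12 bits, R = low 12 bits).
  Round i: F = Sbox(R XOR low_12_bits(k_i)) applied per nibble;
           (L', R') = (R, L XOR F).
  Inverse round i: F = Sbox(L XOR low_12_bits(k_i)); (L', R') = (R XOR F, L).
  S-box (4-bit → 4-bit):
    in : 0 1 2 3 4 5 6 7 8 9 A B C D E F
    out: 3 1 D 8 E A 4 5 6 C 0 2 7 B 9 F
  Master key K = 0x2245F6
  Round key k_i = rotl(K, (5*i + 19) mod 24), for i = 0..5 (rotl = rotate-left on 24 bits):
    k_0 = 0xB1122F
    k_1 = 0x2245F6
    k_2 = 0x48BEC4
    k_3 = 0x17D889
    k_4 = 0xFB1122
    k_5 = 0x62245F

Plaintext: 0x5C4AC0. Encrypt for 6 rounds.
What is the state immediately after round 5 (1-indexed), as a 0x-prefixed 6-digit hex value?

s_0 = plaintext = 0x5C4AC0
s_1 = Round(s_0, k_0) = 0xAC035B
s_2 = Round(s_1, k_1) = 0x35BECB
s_3 = Round(s_2, k_2) = 0xECB064
s_4 = Round(s_3, k_3) = 0x064850
s_5 = Round(s_4, k_4) = 0x850C39
s_6 = Round(s_5, k_5) = 0xC39E14

0x850C39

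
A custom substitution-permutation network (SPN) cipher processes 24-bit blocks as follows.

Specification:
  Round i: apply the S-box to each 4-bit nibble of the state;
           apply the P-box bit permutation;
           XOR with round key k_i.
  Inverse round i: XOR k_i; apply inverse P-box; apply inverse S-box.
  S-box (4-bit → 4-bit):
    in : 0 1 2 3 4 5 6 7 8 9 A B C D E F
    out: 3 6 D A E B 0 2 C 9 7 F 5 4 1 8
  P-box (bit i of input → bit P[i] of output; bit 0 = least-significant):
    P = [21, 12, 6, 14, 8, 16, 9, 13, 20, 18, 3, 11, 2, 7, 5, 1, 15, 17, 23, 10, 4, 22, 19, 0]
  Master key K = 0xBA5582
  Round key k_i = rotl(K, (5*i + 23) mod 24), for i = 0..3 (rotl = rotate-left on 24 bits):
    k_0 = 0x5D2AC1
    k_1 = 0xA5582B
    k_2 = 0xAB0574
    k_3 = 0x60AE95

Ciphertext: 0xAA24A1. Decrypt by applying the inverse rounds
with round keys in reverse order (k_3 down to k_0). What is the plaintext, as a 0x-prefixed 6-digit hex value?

0x122932

s_0 = ciphertext = 0xAA24A1
s_1 = InvRound(s_0, k_3) = 0xAACFD6
s_2 = InvRound(s_1, k_2) = 0x6E4F1F
s_3 = InvRound(s_2, k_1) = 0xA4C6A7
s_4 = InvRound(s_3, k_0) = 0x122932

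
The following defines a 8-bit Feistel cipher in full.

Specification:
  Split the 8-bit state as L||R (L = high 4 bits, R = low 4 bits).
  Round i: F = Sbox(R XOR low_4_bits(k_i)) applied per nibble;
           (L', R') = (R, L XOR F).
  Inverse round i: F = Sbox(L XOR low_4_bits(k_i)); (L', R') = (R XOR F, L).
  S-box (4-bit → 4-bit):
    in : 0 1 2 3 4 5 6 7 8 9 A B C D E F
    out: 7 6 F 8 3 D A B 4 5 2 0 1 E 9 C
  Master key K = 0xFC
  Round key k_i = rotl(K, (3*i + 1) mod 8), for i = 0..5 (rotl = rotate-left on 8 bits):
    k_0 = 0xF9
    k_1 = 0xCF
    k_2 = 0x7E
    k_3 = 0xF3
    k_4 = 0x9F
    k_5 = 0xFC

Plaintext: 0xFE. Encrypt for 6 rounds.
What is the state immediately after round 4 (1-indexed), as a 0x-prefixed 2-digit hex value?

s_0 = plaintext = 0xFE
s_1 = Round(s_0, k_0) = 0xE4
s_2 = Round(s_1, k_1) = 0x4E
s_3 = Round(s_2, k_2) = 0xE3
s_4 = Round(s_3, k_3) = 0x39
s_5 = Round(s_4, k_4) = 0x99
s_6 = Round(s_5, k_5) = 0x94

0x39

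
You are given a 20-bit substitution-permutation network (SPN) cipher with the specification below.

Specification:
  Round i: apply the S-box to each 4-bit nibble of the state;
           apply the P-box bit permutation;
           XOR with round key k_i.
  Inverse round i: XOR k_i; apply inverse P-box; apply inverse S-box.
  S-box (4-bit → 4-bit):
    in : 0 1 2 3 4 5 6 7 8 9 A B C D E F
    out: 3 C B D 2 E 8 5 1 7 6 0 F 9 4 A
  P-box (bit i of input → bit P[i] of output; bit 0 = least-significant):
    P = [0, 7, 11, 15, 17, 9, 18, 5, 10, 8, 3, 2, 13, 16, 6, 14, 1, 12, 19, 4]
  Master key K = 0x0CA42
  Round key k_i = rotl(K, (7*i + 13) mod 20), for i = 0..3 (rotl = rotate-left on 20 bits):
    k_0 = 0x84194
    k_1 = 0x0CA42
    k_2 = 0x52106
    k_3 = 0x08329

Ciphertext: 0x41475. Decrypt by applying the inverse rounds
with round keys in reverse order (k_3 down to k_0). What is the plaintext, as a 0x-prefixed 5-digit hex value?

s_0 = ciphertext = 0x41475
s_1 = InvRound(s_0, k_3) = 0xFECA6
s_2 = InvRound(s_1, k_2) = 0xE60D5
s_3 = InvRound(s_2, k_1) = 0x3869C
s_4 = InvRound(s_3, k_0) = 0xEF906

0xEF906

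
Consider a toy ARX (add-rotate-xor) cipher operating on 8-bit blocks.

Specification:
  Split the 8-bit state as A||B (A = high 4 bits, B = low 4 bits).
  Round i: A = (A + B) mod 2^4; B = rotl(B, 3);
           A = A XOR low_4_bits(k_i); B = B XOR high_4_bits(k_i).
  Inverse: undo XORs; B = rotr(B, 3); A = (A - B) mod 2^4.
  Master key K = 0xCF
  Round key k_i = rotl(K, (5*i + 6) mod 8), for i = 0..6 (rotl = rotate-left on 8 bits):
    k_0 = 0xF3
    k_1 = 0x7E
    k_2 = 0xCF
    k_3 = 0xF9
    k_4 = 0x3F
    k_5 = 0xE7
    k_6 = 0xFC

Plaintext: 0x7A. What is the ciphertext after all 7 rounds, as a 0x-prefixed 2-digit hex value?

0xE6

s_0 = plaintext = 0x7A
s_1 = Round(s_0, k_0) = 0x2A
s_2 = Round(s_1, k_1) = 0x22
s_3 = Round(s_2, k_2) = 0xBD
s_4 = Round(s_3, k_3) = 0x11
s_5 = Round(s_4, k_4) = 0xDB
s_6 = Round(s_5, k_5) = 0xF3
s_7 = Round(s_6, k_6) = 0xE6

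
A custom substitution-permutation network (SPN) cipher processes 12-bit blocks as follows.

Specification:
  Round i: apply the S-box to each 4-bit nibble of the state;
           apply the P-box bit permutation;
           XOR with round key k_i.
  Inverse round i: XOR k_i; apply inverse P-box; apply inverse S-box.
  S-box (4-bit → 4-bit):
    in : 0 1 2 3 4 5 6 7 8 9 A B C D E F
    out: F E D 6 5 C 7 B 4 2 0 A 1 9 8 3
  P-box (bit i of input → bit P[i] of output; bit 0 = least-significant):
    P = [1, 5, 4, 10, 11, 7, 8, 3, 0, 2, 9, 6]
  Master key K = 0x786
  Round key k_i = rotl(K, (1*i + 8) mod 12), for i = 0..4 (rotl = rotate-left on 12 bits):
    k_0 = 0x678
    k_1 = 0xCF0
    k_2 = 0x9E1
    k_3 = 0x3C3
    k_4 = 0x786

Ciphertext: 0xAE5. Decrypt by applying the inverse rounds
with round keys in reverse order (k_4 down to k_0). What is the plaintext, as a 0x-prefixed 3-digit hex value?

s_0 = ciphertext = 0xAE5
s_1 = InvRound(s_0, k_4) = 0xD47
s_2 = InvRound(s_1, k_3) = 0x3FE
s_3 = InvRound(s_2, k_2) = 0x6D4
s_4 = InvRound(s_3, k_1) = 0x3C9
s_5 = InvRound(s_4, k_0) = 0xC31

0xC31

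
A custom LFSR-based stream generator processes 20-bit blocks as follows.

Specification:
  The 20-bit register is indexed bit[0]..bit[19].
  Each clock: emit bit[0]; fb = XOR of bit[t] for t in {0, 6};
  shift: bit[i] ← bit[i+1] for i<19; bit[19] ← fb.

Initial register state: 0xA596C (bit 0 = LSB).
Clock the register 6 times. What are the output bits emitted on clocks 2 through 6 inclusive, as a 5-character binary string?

01101

reg_0 = 0xA596C
clock 1: out=0, reg = 0xD2CB6
clock 2: out=0, reg = 0x6965B
clock 3: out=1, reg = 0x34B2D
clock 4: out=1, reg = 0x9A596
clock 5: out=0, reg = 0x4D2CB
clock 6: out=1, reg = 0x26965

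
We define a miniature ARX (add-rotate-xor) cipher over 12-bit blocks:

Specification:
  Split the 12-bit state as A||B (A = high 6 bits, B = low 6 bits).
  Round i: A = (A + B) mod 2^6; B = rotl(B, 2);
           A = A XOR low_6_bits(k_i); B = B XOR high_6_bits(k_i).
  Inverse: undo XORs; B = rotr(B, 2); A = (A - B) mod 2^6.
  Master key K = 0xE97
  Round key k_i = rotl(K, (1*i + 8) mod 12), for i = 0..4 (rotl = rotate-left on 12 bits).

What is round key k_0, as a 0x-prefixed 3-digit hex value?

0x7E9

K = 0xE97
k_0 = rotl(K, (1*0+8) mod 12) = rotl(K, 8) = 0x7E9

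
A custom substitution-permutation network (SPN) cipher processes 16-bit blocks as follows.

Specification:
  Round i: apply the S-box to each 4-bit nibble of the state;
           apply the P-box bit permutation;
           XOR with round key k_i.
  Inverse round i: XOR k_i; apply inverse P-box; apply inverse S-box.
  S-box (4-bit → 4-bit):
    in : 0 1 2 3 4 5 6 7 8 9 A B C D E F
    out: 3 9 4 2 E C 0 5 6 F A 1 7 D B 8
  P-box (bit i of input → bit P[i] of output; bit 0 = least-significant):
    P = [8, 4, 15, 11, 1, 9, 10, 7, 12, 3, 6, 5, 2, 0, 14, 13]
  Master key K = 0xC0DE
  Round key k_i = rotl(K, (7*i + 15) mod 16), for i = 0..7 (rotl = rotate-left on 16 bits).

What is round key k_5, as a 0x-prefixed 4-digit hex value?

0x037B

K = 0xC0DE
k_0 = rotl(K, (7*0+15) mod 16) = rotl(K, 15) = 0x606F
k_1 = rotl(K, (7*1+15) mod 16) = rotl(K, 6) = 0x37B0
k_2 = rotl(K, (7*2+15) mod 16) = rotl(K, 13) = 0xD81B
k_3 = rotl(K, (7*3+15) mod 16) = rotl(K, 4) = 0x0DEC
k_4 = rotl(K, (7*4+15) mod 16) = rotl(K, 11) = 0xF606
k_5 = rotl(K, (7*5+15) mod 16) = rotl(K, 2) = 0x037B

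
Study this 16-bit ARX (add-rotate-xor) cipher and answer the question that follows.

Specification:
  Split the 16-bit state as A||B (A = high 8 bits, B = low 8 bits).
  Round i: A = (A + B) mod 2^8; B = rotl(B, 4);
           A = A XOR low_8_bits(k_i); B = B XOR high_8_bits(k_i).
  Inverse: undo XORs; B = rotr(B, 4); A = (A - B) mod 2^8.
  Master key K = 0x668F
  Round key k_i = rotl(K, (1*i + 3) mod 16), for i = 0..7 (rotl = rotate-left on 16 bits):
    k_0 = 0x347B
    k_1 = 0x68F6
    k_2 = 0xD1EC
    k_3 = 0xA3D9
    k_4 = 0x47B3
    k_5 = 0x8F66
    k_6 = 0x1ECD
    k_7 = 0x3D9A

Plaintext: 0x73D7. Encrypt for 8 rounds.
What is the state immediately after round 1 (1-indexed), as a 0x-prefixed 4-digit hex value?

0x3149

s_0 = plaintext = 0x73D7
s_1 = Round(s_0, k_0) = 0x3149
s_2 = Round(s_1, k_1) = 0x8CFC
s_3 = Round(s_2, k_2) = 0x641E
s_4 = Round(s_3, k_3) = 0x5B42
s_5 = Round(s_4, k_4) = 0x2E63
s_6 = Round(s_5, k_5) = 0xF7B9
s_7 = Round(s_6, k_6) = 0x7D85
s_8 = Round(s_7, k_7) = 0x9865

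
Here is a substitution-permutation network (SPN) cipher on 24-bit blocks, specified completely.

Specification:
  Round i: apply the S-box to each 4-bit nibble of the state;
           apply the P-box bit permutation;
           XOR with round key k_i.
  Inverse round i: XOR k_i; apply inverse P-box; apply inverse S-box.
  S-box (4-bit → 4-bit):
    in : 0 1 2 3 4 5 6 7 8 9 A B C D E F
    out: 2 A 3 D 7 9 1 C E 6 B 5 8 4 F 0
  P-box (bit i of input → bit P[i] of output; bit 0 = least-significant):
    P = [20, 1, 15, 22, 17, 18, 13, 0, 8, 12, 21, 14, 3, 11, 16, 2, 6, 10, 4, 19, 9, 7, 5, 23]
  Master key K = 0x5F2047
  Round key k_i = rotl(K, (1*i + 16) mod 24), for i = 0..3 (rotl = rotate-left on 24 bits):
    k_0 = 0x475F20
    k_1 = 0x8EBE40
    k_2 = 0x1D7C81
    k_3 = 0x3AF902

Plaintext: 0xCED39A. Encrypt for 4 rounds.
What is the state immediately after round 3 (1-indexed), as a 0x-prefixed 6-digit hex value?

s_0 = plaintext = 0xCED39A
s_1 = Round(s_0, k_0) = 0xBA3A72
s_2 = Round(s_1, k_1) = 0x97C92F
s_3 = Round(s_2, k_2) = 0x336C35
s_4 = Round(s_3, k_3) = 0xE09B7B

0x336C35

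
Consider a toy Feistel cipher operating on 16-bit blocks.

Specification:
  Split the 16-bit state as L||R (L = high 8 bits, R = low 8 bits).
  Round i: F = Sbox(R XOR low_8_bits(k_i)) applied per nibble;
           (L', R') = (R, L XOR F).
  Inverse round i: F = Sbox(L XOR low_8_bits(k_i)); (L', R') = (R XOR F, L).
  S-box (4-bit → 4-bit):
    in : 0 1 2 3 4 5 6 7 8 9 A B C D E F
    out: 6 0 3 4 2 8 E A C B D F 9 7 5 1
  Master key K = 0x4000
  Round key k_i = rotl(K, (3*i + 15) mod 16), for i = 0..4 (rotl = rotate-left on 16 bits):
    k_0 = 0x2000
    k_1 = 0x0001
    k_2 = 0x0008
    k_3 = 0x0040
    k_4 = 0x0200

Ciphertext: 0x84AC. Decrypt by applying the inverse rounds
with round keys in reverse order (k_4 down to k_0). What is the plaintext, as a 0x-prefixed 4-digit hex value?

s_0 = ciphertext = 0x84AC
s_1 = InvRound(s_0, k_4) = 0x6E84
s_2 = InvRound(s_1, k_3) = 0xB16E
s_3 = InvRound(s_2, k_2) = 0x95B1
s_4 = InvRound(s_3, k_1) = 0x0395
s_5 = InvRound(s_4, k_0) = 0xF103

0xF103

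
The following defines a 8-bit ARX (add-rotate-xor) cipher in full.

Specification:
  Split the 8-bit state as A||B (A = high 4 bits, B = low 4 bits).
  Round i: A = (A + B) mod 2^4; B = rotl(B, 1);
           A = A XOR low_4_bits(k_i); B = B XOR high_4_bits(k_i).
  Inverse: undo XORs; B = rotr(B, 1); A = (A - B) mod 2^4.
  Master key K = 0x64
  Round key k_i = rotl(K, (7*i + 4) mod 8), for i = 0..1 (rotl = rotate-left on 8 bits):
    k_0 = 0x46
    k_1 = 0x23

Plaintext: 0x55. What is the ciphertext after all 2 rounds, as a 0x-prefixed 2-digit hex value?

0x9F

s_0 = plaintext = 0x55
s_1 = Round(s_0, k_0) = 0xCE
s_2 = Round(s_1, k_1) = 0x9F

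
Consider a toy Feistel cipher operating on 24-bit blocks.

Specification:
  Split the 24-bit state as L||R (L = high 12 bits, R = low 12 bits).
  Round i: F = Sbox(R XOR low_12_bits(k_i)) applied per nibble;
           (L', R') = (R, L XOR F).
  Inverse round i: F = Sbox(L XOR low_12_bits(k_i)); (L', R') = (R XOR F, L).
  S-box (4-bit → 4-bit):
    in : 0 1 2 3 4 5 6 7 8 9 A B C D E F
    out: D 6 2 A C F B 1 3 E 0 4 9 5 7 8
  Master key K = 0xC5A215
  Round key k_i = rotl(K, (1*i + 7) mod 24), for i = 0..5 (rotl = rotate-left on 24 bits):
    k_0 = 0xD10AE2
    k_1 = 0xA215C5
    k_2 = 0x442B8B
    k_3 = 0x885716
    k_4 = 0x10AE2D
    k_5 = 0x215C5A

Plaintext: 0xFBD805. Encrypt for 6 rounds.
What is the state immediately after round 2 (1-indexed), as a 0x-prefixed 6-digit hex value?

0xDCCBDB

s_0 = plaintext = 0xFBD805
s_1 = Round(s_0, k_0) = 0x805DCC
s_2 = Round(s_1, k_1) = 0xDCCBDB
s_3 = Round(s_2, k_2) = 0xBDB031
s_4 = Round(s_3, k_3) = 0x031AFA
s_5 = Round(s_4, k_4) = 0xAFAC60
s_6 = Round(s_5, k_5) = 0xC6075A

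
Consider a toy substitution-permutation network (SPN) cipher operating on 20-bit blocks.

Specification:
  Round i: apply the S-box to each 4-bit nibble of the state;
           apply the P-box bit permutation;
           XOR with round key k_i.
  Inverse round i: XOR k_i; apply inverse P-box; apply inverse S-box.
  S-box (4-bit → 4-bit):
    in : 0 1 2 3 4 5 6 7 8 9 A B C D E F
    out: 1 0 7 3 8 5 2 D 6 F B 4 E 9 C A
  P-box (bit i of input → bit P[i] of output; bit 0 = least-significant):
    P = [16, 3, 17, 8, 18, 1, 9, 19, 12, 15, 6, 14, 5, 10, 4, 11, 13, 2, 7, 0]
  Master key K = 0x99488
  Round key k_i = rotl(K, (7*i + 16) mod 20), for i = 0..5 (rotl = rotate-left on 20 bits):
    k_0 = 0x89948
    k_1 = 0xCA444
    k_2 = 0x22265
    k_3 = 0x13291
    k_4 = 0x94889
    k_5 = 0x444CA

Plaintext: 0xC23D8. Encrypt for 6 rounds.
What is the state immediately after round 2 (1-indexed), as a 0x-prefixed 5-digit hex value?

0x7F462

s_0 = plaintext = 0xC23D8
s_1 = Round(s_0, k_0) = 0x60DF5
s_2 = Round(s_1, k_1) = 0x7F462
s_3 = Round(s_2, k_2) = 0x14EEE
s_4 = Round(s_3, k_3) = 0xB79D1
s_5 = Round(s_4, k_4) = 0x59079
s_6 = Round(s_5, k_5) = 0xB7B72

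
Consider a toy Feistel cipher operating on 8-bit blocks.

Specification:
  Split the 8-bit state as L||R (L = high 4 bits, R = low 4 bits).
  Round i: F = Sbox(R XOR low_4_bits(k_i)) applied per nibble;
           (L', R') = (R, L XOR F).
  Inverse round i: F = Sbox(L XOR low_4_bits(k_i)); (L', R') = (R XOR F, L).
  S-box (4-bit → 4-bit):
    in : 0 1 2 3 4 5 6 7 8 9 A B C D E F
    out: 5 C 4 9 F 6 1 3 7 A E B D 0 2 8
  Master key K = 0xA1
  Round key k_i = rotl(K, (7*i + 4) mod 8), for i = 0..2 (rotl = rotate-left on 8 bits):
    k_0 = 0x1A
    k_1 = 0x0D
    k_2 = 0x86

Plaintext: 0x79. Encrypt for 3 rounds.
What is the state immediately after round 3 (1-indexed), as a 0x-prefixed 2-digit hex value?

0x0F

s_0 = plaintext = 0x79
s_1 = Round(s_0, k_0) = 0x9E
s_2 = Round(s_1, k_1) = 0xE0
s_3 = Round(s_2, k_2) = 0x0F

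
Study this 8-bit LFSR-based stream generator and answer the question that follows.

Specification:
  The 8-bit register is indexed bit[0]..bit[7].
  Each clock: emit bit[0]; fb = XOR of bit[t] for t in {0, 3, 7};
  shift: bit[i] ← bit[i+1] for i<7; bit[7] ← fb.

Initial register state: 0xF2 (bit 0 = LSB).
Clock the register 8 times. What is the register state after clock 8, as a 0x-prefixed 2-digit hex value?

reg_0 = 0xF2
clock 1: out=0, reg = 0xF9
clock 2: out=1, reg = 0xFC
clock 3: out=0, reg = 0x7E
clock 4: out=0, reg = 0xBF
clock 5: out=1, reg = 0xDF
clock 6: out=1, reg = 0xEF
clock 7: out=1, reg = 0xF7
clock 8: out=1, reg = 0x7B

0x7B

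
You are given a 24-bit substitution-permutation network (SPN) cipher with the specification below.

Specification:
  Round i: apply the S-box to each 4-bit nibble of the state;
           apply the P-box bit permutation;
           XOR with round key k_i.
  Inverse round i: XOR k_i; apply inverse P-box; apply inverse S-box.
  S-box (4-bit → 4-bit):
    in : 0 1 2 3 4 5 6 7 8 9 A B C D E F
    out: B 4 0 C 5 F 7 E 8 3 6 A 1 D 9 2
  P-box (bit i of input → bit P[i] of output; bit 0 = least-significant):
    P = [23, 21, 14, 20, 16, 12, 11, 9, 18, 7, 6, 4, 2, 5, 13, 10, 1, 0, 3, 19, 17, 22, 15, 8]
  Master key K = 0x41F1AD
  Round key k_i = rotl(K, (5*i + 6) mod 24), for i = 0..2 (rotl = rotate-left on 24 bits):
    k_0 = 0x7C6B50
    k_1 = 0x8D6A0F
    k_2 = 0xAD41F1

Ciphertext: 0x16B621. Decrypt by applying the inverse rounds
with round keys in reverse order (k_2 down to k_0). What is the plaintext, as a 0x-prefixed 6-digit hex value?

0x707884

s_0 = ciphertext = 0x16B621
s_1 = InvRound(s_0, k_2) = 0xD83705
s_2 = InvRound(s_1, k_1) = 0xB48C63
s_3 = InvRound(s_2, k_0) = 0x707884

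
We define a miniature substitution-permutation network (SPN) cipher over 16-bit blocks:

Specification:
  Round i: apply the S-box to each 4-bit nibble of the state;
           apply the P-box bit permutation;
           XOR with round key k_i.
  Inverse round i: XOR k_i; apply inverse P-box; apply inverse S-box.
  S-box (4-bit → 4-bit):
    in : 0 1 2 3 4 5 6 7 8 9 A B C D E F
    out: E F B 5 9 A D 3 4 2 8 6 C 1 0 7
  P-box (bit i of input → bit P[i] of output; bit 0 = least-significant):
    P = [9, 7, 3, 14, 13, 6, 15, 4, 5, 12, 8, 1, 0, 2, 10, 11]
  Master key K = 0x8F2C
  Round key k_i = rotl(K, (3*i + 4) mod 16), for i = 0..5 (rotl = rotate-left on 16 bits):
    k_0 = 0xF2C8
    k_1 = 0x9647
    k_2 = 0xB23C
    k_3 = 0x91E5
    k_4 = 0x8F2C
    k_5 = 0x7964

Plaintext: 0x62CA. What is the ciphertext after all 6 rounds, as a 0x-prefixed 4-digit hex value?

0x63A8

s_0 = plaintext = 0x62CA
s_1 = Round(s_0, k_0) = 0x2EFB
s_2 = Round(s_1, k_1) = 0x3E8A
s_3 = Round(s_2, k_2) = 0x763D
s_4 = Round(s_3, k_3) = 0x32C2
s_5 = Round(s_4, k_4) = 0x599F
s_6 = Round(s_5, k_5) = 0x63A8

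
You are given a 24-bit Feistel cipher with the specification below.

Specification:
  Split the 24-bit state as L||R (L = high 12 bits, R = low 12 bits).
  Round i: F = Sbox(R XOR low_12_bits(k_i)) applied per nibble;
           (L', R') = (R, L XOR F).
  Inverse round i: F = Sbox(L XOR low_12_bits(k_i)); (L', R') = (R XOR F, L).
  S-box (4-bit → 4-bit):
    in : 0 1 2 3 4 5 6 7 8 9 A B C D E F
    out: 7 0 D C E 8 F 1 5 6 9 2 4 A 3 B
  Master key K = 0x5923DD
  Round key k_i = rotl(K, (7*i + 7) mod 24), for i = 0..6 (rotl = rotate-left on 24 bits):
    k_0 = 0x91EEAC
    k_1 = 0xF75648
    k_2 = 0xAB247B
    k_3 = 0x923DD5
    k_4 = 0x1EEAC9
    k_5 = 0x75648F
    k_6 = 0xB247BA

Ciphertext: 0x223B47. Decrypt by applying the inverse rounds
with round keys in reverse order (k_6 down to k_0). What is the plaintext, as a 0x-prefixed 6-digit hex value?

0xA775CA

s_0 = ciphertext = 0x223B47
s_1 = InvRound(s_0, k_6) = 0x321223
s_2 = InvRound(s_1, k_5) = 0x3B0321
s_3 = InvRound(s_2, k_4) = 0x5373B0
s_4 = InvRound(s_3, k_3) = 0x68D537
s_5 = InvRound(s_4, k_2) = 0x88868D
s_6 = InvRound(s_5, k_1) = 0x5CA888
s_7 = InvRound(s_6, k_0) = 0xA775CA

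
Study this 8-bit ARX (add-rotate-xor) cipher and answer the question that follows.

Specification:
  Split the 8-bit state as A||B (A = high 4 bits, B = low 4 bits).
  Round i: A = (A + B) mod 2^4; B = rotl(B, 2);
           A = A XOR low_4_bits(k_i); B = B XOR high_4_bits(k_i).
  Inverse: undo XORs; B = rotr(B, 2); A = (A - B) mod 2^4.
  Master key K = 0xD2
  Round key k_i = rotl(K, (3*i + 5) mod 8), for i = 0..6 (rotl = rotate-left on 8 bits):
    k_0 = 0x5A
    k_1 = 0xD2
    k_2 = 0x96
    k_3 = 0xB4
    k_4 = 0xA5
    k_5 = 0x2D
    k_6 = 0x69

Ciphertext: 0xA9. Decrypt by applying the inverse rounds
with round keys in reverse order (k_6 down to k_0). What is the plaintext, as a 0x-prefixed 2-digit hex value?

s_0 = ciphertext = 0xA9
s_1 = InvRound(s_0, k_6) = 0x4F
s_2 = InvRound(s_1, k_5) = 0x27
s_3 = InvRound(s_2, k_4) = 0x07
s_4 = InvRound(s_3, k_3) = 0x13
s_5 = InvRound(s_4, k_2) = 0xDA
s_6 = InvRound(s_5, k_1) = 0x2D
s_7 = InvRound(s_6, k_0) = 0x62

0x62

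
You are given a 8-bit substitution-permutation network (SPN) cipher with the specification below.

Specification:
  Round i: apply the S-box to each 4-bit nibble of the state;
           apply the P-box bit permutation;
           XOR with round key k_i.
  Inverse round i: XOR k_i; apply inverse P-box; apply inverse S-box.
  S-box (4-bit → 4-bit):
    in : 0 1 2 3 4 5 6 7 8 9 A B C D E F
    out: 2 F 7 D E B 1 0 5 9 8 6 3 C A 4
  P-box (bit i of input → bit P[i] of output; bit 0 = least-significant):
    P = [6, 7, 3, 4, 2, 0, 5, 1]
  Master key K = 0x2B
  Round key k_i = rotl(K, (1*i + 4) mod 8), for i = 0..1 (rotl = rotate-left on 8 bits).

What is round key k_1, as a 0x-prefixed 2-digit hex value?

K = 0x2B
k_0 = rotl(K, (1*0+4) mod 8) = rotl(K, 4) = 0xB2
k_1 = rotl(K, (1*1+4) mod 8) = rotl(K, 5) = 0x65

0x65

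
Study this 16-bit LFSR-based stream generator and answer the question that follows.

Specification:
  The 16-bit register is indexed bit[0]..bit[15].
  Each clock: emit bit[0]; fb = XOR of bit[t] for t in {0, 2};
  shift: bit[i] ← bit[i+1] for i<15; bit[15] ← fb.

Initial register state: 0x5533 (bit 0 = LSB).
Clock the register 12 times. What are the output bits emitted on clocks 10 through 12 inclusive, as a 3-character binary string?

reg_0 = 0x5533
clock 1: out=1, reg = 0xAA99
clock 2: out=1, reg = 0xD54C
clock 3: out=0, reg = 0xEAA6
clock 4: out=0, reg = 0xF553
clock 5: out=1, reg = 0xFAA9
clock 6: out=1, reg = 0xFD54
clock 7: out=0, reg = 0xFEAA
clock 8: out=0, reg = 0x7F55
clock 9: out=1, reg = 0x3FAA
clock 10: out=0, reg = 0x1FD5
clock 11: out=1, reg = 0x0FEA
clock 12: out=0, reg = 0x07F5

010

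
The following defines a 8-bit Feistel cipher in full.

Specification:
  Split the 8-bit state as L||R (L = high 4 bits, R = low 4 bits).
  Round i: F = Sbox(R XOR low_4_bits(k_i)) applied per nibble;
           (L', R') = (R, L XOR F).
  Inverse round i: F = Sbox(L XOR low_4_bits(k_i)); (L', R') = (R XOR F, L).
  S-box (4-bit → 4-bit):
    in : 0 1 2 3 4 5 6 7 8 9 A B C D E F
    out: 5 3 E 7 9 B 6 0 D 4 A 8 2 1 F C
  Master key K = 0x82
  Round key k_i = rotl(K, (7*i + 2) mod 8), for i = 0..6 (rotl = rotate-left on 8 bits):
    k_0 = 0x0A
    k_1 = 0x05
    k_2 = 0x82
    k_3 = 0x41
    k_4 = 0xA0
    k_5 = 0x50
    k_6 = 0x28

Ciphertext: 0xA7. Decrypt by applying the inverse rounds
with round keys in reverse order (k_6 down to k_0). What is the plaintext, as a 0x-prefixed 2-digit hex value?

s_0 = ciphertext = 0xA7
s_1 = InvRound(s_0, k_6) = 0x9A
s_2 = InvRound(s_1, k_5) = 0xE9
s_3 = InvRound(s_2, k_4) = 0x6E
s_4 = InvRound(s_3, k_3) = 0xE6
s_5 = InvRound(s_4, k_2) = 0x4E
s_6 = InvRound(s_5, k_1) = 0xD4
s_7 = InvRound(s_6, k_0) = 0x4D

0x4D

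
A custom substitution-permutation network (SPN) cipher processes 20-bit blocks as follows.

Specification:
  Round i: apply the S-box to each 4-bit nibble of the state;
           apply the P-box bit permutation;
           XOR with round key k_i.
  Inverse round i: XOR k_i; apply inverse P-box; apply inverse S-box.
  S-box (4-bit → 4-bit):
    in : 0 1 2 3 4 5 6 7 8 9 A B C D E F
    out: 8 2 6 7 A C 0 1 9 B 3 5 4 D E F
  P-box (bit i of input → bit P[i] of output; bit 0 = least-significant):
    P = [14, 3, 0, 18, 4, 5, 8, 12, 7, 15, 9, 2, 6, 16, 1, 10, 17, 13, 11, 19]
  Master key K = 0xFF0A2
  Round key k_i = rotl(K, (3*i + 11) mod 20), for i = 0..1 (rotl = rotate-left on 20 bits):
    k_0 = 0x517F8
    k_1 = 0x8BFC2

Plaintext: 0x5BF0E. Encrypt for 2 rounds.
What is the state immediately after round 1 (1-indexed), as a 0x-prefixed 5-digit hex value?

s_0 = plaintext = 0x5BF0E
s_1 = Round(s_0, k_0) = 0x98D37
s_2 = Round(s_1, k_1) = 0x2D836

0x98D37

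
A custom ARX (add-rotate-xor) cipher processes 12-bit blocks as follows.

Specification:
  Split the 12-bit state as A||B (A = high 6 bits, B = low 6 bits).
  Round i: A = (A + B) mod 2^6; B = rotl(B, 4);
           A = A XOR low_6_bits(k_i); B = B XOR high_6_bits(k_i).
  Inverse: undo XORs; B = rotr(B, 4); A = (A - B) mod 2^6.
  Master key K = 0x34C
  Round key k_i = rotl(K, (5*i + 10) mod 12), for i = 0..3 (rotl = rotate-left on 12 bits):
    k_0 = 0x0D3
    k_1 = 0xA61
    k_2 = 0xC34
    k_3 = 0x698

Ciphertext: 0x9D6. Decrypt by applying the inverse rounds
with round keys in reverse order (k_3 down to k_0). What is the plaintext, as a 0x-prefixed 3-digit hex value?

0x456

s_0 = ciphertext = 0x9D6
s_1 = InvRound(s_0, k_3) = 0x3F0
s_2 = InvRound(s_1, k_2) = 0xEC0
s_3 = InvRound(s_2, k_1) = 0xD26
s_4 = InvRound(s_3, k_0) = 0x456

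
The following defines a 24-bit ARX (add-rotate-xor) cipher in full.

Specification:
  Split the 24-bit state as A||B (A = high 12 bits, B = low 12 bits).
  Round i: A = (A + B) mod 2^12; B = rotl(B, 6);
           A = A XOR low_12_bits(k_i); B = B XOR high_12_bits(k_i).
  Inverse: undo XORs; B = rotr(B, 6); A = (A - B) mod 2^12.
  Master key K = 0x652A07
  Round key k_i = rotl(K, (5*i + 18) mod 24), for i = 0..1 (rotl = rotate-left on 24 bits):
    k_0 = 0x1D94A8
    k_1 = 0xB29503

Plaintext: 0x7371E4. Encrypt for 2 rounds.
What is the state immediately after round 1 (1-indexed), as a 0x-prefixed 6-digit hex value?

s_0 = plaintext = 0x7371E4
s_1 = Round(s_0, k_0) = 0xDB38DE
s_2 = Round(s_1, k_1) = 0x392C8A

0xDB38DE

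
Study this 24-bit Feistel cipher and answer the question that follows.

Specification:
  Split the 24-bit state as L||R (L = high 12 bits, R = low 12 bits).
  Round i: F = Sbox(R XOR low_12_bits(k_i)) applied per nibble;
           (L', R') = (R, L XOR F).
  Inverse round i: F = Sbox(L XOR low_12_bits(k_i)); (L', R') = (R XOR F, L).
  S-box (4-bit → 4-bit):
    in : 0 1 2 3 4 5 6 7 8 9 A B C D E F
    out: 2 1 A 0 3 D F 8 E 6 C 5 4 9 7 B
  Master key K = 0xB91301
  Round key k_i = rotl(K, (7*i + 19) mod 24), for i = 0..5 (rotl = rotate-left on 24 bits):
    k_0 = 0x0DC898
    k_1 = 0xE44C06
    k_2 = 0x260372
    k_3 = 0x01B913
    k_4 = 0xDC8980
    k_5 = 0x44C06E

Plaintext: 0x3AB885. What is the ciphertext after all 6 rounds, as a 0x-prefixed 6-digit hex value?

0x1B5AB9

s_0 = plaintext = 0x3AB885
s_1 = Round(s_0, k_0) = 0x8851B2
s_2 = Round(s_1, k_1) = 0x1B21D6
s_3 = Round(s_2, k_2) = 0x1D6B71
s_4 = Round(s_3, k_3) = 0xB71B2C
s_5 = Round(s_4, k_4) = 0xB2C1B5
s_6 = Round(s_5, k_5) = 0x1B5AB9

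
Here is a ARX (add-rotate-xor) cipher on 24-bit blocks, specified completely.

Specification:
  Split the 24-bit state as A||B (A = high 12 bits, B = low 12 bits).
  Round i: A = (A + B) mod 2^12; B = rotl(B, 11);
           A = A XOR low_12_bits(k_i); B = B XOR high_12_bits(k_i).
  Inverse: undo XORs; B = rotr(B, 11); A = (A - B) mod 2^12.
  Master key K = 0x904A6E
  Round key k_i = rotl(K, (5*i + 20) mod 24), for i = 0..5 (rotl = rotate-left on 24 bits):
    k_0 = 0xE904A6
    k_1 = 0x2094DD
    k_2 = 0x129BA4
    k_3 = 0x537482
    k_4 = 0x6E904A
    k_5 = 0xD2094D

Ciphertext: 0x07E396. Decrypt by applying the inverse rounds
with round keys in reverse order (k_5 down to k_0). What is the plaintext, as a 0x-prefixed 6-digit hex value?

0x516FAF

s_0 = ciphertext = 0x07E396
s_1 = InvRound(s_0, k_5) = 0xBC6D6D
s_2 = InvRound(s_1, k_4) = 0x483709
s_3 = InvRound(s_2, k_3) = 0xB8547C
s_4 = InvRound(s_3, k_2) = 0x577AAA
s_5 = InvRound(s_4, k_1) = 0x063147
s_6 = InvRound(s_5, k_0) = 0x516FAF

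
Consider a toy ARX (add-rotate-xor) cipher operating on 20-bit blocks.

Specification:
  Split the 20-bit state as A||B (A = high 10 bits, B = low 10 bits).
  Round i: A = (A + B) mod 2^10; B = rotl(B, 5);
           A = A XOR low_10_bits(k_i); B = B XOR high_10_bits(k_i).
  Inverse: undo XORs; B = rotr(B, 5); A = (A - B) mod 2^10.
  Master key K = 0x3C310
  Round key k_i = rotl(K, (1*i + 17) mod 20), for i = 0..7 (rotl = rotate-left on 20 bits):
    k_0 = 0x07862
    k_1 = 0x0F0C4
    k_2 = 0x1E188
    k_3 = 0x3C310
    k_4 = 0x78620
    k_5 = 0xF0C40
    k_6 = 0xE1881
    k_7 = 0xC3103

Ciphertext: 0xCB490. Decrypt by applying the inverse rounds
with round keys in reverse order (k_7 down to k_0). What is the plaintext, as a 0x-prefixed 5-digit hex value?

0x578A3

s_0 = ciphertext = 0xCB490
s_1 = InvRound(s_0, k_7) = 0xA4B9C
s_2 = InvRound(s_1, k_6) = 0xB4F40
s_3 = InvRound(s_2, k_5) = 0x8BC64
s_4 = InvRound(s_3, k_4) = 0xD8CAC
s_5 = InvRound(s_4, k_3) = 0x3C782
s_6 = InvRound(s_5, k_2) = 0x86B5F
s_7 = InvRound(s_6, k_1) = 0x98C7B
s_8 = InvRound(s_7, k_0) = 0x578A3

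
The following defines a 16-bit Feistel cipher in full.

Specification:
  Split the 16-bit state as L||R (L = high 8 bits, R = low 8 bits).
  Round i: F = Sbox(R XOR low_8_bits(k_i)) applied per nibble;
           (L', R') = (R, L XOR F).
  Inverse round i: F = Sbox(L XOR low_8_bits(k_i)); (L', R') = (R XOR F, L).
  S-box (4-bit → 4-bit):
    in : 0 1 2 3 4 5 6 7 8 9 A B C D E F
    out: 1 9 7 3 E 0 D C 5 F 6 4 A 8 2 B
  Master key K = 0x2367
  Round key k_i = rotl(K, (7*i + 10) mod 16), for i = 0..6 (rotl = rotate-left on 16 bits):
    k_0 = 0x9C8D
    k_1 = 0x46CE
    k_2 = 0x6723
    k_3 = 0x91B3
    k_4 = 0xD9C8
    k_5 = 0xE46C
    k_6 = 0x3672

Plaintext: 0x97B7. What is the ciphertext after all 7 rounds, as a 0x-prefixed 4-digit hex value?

0x94F3

s_0 = plaintext = 0x97B7
s_1 = Round(s_0, k_0) = 0xB7A1
s_2 = Round(s_1, k_1) = 0xA16C
s_3 = Round(s_2, k_2) = 0x6C4A
s_4 = Round(s_3, k_3) = 0x4AD3
s_5 = Round(s_4, k_4) = 0xD3DE
s_6 = Round(s_5, k_5) = 0xDE94
s_7 = Round(s_6, k_6) = 0x94F3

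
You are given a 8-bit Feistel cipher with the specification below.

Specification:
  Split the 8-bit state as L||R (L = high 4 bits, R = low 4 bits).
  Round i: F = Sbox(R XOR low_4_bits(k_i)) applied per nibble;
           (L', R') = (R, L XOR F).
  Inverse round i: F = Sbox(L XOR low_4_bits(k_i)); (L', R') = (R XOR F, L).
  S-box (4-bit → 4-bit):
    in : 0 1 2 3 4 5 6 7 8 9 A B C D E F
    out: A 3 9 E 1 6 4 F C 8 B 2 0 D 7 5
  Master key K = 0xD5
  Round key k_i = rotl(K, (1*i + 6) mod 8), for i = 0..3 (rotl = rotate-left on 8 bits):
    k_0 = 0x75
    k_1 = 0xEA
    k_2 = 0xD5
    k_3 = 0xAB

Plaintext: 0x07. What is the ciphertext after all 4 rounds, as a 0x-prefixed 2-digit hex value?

s_0 = plaintext = 0x07
s_1 = Round(s_0, k_0) = 0x79
s_2 = Round(s_1, k_1) = 0x99
s_3 = Round(s_2, k_2) = 0x99
s_4 = Round(s_3, k_3) = 0x90

0x90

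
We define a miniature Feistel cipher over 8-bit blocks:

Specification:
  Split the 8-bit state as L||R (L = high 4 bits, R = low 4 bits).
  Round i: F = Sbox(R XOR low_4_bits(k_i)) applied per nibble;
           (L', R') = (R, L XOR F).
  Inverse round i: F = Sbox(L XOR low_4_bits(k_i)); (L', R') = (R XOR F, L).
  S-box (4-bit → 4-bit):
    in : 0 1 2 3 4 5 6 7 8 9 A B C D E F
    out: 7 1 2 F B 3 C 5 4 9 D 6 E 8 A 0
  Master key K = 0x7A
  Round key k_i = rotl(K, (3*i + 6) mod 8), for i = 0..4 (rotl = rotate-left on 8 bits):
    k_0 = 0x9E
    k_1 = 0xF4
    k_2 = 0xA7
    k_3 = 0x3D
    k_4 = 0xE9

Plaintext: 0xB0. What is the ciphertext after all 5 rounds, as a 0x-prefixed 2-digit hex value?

s_0 = plaintext = 0xB0
s_1 = Round(s_0, k_0) = 0x01
s_2 = Round(s_1, k_1) = 0x13
s_3 = Round(s_2, k_2) = 0x3A
s_4 = Round(s_3, k_3) = 0xA6
s_5 = Round(s_4, k_4) = 0x6A

0x6A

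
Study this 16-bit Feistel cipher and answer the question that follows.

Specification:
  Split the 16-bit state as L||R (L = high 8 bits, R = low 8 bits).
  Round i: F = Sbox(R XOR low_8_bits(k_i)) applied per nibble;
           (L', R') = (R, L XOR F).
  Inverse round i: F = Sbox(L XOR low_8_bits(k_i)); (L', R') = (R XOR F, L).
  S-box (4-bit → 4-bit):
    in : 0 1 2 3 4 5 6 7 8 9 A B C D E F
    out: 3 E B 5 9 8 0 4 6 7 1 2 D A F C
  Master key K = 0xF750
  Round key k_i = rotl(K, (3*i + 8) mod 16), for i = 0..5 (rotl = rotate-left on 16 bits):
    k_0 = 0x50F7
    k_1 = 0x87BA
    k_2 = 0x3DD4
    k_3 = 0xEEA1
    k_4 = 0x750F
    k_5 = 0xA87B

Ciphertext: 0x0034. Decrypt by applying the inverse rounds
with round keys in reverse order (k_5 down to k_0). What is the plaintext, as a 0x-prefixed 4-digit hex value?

0x92C6

s_0 = ciphertext = 0x0034
s_1 = InvRound(s_0, k_5) = 0x7600
s_2 = InvRound(s_1, k_4) = 0x4776
s_3 = InvRound(s_2, k_3) = 0x8647
s_4 = InvRound(s_3, k_2) = 0xCC86
s_5 = InvRound(s_4, k_1) = 0xC6CC
s_6 = InvRound(s_5, k_0) = 0x92C6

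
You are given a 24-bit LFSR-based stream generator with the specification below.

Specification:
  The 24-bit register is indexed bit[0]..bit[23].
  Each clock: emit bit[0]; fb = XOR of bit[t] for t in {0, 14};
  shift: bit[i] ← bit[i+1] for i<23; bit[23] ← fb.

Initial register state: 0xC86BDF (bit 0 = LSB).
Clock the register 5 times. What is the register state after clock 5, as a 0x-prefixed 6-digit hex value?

reg_0 = 0xC86BDF
clock 1: out=1, reg = 0x6435EF
clock 2: out=1, reg = 0xB21AF7
clock 3: out=1, reg = 0xD90D7B
clock 4: out=1, reg = 0xEC86BD
clock 5: out=1, reg = 0xF6435E

0xF6435E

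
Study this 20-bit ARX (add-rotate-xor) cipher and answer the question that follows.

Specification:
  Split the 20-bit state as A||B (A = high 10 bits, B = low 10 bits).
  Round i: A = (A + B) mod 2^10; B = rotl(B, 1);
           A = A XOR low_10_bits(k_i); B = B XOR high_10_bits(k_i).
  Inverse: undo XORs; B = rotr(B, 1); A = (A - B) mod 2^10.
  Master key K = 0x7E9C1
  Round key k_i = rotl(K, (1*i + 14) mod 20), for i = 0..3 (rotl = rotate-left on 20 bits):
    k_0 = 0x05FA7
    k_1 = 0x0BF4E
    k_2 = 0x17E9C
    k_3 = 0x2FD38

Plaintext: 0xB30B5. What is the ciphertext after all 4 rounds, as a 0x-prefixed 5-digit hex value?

s_0 = plaintext = 0xB30B5
s_1 = Round(s_0, k_0) = 0x0997D
s_2 = Round(s_1, k_1) = 0xBB6D5
s_3 = Round(s_2, k_2) = 0xD79F4
s_4 = Round(s_3, k_3) = 0x1AB57

0x1AB57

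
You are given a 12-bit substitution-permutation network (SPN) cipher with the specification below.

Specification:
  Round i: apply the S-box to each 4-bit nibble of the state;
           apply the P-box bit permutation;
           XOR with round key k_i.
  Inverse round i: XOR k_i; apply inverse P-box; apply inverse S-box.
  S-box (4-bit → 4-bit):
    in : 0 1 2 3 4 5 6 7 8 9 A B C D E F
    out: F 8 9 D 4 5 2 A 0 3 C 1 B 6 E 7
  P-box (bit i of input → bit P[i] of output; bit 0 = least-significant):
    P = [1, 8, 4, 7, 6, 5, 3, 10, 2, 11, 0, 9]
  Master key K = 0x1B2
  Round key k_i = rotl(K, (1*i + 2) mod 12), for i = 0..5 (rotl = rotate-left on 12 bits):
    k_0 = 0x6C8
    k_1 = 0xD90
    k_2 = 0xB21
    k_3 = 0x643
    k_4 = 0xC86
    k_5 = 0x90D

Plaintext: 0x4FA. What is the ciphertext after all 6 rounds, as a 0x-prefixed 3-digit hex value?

s_0 = plaintext = 0x4FA
s_1 = Round(s_0, k_0) = 0x631
s_2 = Round(s_1, k_1) = 0x158
s_3 = Round(s_2, k_2) = 0x969
s_4 = Round(s_3, k_3) = 0xF65
s_5 = Round(s_4, k_4) = 0x4B1
s_6 = Round(s_5, k_5) = 0x9CC

0x9CC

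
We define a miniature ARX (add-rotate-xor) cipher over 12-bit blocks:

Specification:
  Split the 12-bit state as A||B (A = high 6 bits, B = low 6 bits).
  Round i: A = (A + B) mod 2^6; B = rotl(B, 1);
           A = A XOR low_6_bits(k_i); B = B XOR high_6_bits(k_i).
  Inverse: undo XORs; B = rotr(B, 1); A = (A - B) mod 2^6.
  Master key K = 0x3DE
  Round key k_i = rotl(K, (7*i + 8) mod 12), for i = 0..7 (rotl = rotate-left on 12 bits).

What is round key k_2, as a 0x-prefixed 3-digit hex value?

K = 0x3DE
k_0 = rotl(K, (7*0+8) mod 12) = rotl(K, 8) = 0xE3D
k_1 = rotl(K, (7*1+8) mod 12) = rotl(K, 3) = 0xEF1
k_2 = rotl(K, (7*2+8) mod 12) = rotl(K, 10) = 0x8F7

0x8F7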